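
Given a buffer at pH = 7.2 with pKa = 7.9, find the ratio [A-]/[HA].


[A-]/[HA] = 10^(pH - pKa)
= 10^(7.2 - 7.9)
= 0.1995

0.1995


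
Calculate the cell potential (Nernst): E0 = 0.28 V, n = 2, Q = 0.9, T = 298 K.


E = E0 - (RT/nF) * ln(Q)
E = 0.28 - (8.314 * 298 / (2 * 96485)) * ln(0.9)
E = 0.2814 V

0.2814 V


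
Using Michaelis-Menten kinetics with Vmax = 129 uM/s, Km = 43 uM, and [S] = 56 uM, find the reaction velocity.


v = Vmax * [S] / (Km + [S])
v = 129 * 56 / (43 + 56)
v = 72.9697 uM/s

72.9697 uM/s


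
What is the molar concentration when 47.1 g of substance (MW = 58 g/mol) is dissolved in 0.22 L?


C = (mass / MW) / volume
C = (47.1 / 58) / 0.22
C = 3.6912 M

3.6912 M


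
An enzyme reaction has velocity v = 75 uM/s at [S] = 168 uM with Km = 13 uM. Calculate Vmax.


Vmax = v * (Km + [S]) / [S]
Vmax = 75 * (13 + 168) / 168
Vmax = 80.8036 uM/s

80.8036 uM/s


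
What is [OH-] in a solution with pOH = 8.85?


[OH-] = 10^(-pOH)
[OH-] = 10^(-8.85)
[OH-] = 1.413e-09 M

1.413e-09 M


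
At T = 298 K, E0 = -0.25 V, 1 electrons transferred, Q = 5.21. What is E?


E = E0 - (RT/nF) * ln(Q)
E = -0.25 - (8.314 * 298 / (1 * 96485)) * ln(5.21)
E = -0.2924 V

-0.2924 V


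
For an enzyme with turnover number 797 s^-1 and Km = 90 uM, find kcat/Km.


Catalytic efficiency = kcat / Km
= 797 / 90
= 8.8556 uM^-1*s^-1

8.8556 uM^-1*s^-1


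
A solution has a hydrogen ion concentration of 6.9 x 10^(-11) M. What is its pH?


pH = -log10([H+])
pH = -log10(6.9 x 10^(-11))
pH = 10.1612

10.1612


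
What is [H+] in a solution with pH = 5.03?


[H+] = 10^(-pH)
[H+] = 10^(-5.03)
[H+] = 9.333e-06 M

9.333e-06 M


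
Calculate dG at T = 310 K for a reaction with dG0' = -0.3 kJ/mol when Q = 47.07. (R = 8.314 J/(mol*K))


dG = dG0' + RT * ln(Q) / 1000
dG = -0.3 + 8.314 * 310 * ln(47.07) / 1000
dG = 9.627 kJ/mol

9.627 kJ/mol


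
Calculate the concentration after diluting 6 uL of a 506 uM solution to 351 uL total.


C2 = C1 * V1 / V2
C2 = 506 * 6 / 351
C2 = 8.6496 uM

8.6496 uM


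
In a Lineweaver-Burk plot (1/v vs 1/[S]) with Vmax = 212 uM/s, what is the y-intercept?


y-intercept = 1/Vmax
= 1/212
= 0.0047 s/uM

0.0047 s/uM


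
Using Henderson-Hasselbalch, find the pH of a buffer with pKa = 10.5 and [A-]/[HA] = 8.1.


pH = pKa + log10([A-]/[HA])
pH = 10.5 + log10(8.1)
pH = 11.4085

11.4085


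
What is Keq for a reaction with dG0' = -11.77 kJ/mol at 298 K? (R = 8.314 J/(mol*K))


Keq = exp(-dG0 * 1000 / (R * T))
Keq = exp(-(-11.77) * 1000 / (8.314 * 298))
Keq = 115.6558

115.6558


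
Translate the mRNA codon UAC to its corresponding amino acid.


Standard genetic code lookup.
Codon UAC -> Tyr

Tyr


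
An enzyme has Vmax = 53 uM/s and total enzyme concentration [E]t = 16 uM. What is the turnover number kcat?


kcat = Vmax / [E]t
kcat = 53 / 16
kcat = 3.3125 s^-1

3.3125 s^-1


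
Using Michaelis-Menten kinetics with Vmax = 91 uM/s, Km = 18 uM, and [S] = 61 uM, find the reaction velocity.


v = Vmax * [S] / (Km + [S])
v = 91 * 61 / (18 + 61)
v = 70.2658 uM/s

70.2658 uM/s


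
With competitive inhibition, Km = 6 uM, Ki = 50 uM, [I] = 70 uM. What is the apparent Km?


Km_app = Km * (1 + [I]/Ki)
Km_app = 6 * (1 + 70/50)
Km_app = 14.4 uM

14.4 uM


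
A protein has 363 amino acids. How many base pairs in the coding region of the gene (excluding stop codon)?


Each amino acid = 1 codon = 3 bp
bp = 363 * 3 = 1089 bp

1089 bp


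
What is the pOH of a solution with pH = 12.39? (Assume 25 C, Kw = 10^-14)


pOH = 14 - pH
pOH = 14 - 12.39
pOH = 1.61

1.61


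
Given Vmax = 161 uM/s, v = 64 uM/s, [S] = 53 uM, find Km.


Km = [S] * (Vmax - v) / v
Km = 53 * (161 - 64) / 64
Km = 80.3281 uM

80.3281 uM


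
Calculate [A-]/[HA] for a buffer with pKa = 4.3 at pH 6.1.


[A-]/[HA] = 10^(pH - pKa)
= 10^(6.1 - 4.3)
= 63.0957

63.0957


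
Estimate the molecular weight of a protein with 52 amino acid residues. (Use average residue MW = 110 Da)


MW = n_residues * 110 Da
MW = 52 * 110
MW = 5720 Da

5720 Da


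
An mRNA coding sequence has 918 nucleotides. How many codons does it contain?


codons = nucleotides / 3
codons = 918 / 3 = 306

306


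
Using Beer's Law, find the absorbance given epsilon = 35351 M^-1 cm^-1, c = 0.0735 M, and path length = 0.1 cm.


A = epsilon * c * l
A = 35351 * 0.0735 * 0.1
A = 259.8299

259.8299


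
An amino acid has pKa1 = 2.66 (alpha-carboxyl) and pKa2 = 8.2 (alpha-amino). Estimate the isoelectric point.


pI = (pKa1 + pKa2) / 2
pI = (2.66 + 8.2) / 2
pI = 5.43

5.43


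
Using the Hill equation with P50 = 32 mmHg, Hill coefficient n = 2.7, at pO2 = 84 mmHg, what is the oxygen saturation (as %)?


Y = pO2^n / (P50^n + pO2^n)
Y = 84^2.7 / (32^2.7 + 84^2.7)
Y = 93.12%

93.12%


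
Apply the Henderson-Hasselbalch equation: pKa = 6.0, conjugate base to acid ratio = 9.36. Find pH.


pH = pKa + log10([A-]/[HA])
pH = 6.0 + log10(9.36)
pH = 6.9713

6.9713


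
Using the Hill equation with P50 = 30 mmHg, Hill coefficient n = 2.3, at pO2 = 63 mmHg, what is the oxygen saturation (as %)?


Y = pO2^n / (P50^n + pO2^n)
Y = 63^2.3 / (30^2.3 + 63^2.3)
Y = 84.64%

84.64%


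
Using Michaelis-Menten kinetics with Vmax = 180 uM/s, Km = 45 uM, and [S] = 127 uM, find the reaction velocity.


v = Vmax * [S] / (Km + [S])
v = 180 * 127 / (45 + 127)
v = 132.907 uM/s

132.907 uM/s


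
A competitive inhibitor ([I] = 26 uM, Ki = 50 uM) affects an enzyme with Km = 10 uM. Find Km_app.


Km_app = Km * (1 + [I]/Ki)
Km_app = 10 * (1 + 26/50)
Km_app = 15.2 uM

15.2 uM


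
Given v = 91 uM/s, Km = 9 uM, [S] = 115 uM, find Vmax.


Vmax = v * (Km + [S]) / [S]
Vmax = 91 * (9 + 115) / 115
Vmax = 98.1217 uM/s

98.1217 uM/s


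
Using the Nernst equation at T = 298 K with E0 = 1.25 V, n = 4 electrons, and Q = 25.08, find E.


E = E0 - (RT/nF) * ln(Q)
E = 1.25 - (8.314 * 298 / (4 * 96485)) * ln(25.08)
E = 1.2293 V

1.2293 V


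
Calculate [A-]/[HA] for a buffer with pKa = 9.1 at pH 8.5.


[A-]/[HA] = 10^(pH - pKa)
= 10^(8.5 - 9.1)
= 0.2512

0.2512


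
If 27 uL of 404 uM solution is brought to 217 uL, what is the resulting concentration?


C2 = C1 * V1 / V2
C2 = 404 * 27 / 217
C2 = 50.2673 uM

50.2673 uM


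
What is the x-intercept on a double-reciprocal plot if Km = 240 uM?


x-intercept = -1/Km
= -1/240
= -0.0042 1/uM

-0.0042 1/uM


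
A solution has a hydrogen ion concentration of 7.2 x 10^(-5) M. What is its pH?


pH = -log10([H+])
pH = -log10(7.2 x 10^(-5))
pH = 4.1427

4.1427


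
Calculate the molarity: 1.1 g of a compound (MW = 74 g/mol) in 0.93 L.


C = (mass / MW) / volume
C = (1.1 / 74) / 0.93
C = 0.016 M

0.016 M


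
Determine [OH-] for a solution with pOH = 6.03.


[OH-] = 10^(-pOH)
[OH-] = 10^(-6.03)
[OH-] = 9.333e-07 M

9.333e-07 M


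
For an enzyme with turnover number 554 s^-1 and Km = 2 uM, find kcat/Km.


Catalytic efficiency = kcat / Km
= 554 / 2
= 277.0 uM^-1*s^-1

277.0 uM^-1*s^-1


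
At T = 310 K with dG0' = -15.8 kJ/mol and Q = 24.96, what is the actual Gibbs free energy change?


dG = dG0' + RT * ln(Q) / 1000
dG = -15.8 + 8.314 * 310 * ln(24.96) / 1000
dG = -7.508 kJ/mol

-7.508 kJ/mol


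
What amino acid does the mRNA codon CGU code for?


Standard genetic code lookup.
Codon CGU -> Arg

Arg


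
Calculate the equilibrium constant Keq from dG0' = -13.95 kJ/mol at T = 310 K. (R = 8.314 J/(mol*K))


Keq = exp(-dG0 * 1000 / (R * T))
Keq = exp(-(-13.95) * 1000 / (8.314 * 310))
Keq = 224.2042

224.2042


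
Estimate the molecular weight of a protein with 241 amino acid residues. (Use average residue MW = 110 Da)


MW = n_residues * 110 Da
MW = 241 * 110
MW = 26510 Da

26510 Da


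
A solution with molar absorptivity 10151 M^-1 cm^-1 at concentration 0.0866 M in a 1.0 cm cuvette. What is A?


A = epsilon * c * l
A = 10151 * 0.0866 * 1.0
A = 879.0766

879.0766


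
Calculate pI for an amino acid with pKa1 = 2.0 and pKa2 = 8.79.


pI = (pKa1 + pKa2) / 2
pI = (2.0 + 8.79) / 2
pI = 5.395

5.395


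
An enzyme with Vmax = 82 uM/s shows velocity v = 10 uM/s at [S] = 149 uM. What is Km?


Km = [S] * (Vmax - v) / v
Km = 149 * (82 - 10) / 10
Km = 1072.8 uM

1072.8 uM


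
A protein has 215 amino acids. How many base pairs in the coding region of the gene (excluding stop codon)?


Each amino acid = 1 codon = 3 bp
bp = 215 * 3 = 645 bp

645 bp


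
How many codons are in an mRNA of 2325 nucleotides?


codons = nucleotides / 3
codons = 2325 / 3 = 775

775


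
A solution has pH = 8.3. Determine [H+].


[H+] = 10^(-pH)
[H+] = 10^(-8.3)
[H+] = 5.012e-09 M

5.012e-09 M


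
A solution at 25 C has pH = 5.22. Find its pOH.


pOH = 14 - pH
pOH = 14 - 5.22
pOH = 8.78

8.78


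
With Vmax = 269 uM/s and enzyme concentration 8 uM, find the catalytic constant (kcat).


kcat = Vmax / [E]t
kcat = 269 / 8
kcat = 33.625 s^-1

33.625 s^-1


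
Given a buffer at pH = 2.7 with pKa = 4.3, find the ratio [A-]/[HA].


[A-]/[HA] = 10^(pH - pKa)
= 10^(2.7 - 4.3)
= 0.0251

0.0251


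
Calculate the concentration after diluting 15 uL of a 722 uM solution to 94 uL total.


C2 = C1 * V1 / V2
C2 = 722 * 15 / 94
C2 = 115.2128 uM

115.2128 uM


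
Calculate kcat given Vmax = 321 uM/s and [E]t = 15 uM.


kcat = Vmax / [E]t
kcat = 321 / 15
kcat = 21.4 s^-1

21.4 s^-1


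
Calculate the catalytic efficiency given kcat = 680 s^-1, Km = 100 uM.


Catalytic efficiency = kcat / Km
= 680 / 100
= 6.8 uM^-1*s^-1

6.8 uM^-1*s^-1


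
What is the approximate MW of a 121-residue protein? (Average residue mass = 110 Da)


MW = n_residues * 110 Da
MW = 121 * 110
MW = 13310 Da

13310 Da


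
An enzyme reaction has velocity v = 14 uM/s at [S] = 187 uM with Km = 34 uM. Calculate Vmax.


Vmax = v * (Km + [S]) / [S]
Vmax = 14 * (34 + 187) / 187
Vmax = 16.5455 uM/s

16.5455 uM/s


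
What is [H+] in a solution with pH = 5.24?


[H+] = 10^(-pH)
[H+] = 10^(-5.24)
[H+] = 5.754e-06 M

5.754e-06 M


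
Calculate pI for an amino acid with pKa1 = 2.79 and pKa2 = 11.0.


pI = (pKa1 + pKa2) / 2
pI = (2.79 + 11.0) / 2
pI = 6.895

6.895


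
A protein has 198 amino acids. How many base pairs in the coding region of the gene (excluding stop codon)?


Each amino acid = 1 codon = 3 bp
bp = 198 * 3 = 594 bp

594 bp


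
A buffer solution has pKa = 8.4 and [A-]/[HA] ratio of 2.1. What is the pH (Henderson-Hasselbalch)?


pH = pKa + log10([A-]/[HA])
pH = 8.4 + log10(2.1)
pH = 8.7222

8.7222


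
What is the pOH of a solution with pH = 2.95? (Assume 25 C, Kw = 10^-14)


pOH = 14 - pH
pOH = 14 - 2.95
pOH = 11.05

11.05


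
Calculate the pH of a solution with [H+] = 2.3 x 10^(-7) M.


pH = -log10([H+])
pH = -log10(2.3 x 10^(-7))
pH = 6.6383

6.6383


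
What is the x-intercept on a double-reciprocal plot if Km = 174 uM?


x-intercept = -1/Km
= -1/174
= -0.0057 1/uM

-0.0057 1/uM


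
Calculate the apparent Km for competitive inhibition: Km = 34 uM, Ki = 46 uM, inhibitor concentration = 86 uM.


Km_app = Km * (1 + [I]/Ki)
Km_app = 34 * (1 + 86/46)
Km_app = 97.5652 uM

97.5652 uM


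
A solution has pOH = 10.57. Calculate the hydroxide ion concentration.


[OH-] = 10^(-pOH)
[OH-] = 10^(-10.57)
[OH-] = 2.692e-11 M

2.692e-11 M


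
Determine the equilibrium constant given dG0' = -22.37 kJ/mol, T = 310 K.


Keq = exp(-dG0 * 1000 / (R * T))
Keq = exp(-(-22.37) * 1000 / (8.314 * 310))
Keq = 5881.0539

5881.0539


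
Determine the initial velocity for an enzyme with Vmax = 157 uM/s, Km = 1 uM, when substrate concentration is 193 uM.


v = Vmax * [S] / (Km + [S])
v = 157 * 193 / (1 + 193)
v = 156.1907 uM/s

156.1907 uM/s


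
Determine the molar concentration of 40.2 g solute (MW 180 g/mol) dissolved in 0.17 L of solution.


C = (mass / MW) / volume
C = (40.2 / 180) / 0.17
C = 1.3137 M

1.3137 M


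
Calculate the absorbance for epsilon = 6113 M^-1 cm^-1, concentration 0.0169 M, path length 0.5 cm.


A = epsilon * c * l
A = 6113 * 0.0169 * 0.5
A = 51.6548

51.6548


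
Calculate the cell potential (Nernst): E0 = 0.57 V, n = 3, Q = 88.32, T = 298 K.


E = E0 - (RT/nF) * ln(Q)
E = 0.57 - (8.314 * 298 / (3 * 96485)) * ln(88.32)
E = 0.5316 V

0.5316 V


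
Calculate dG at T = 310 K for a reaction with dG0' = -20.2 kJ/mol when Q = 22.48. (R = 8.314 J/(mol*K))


dG = dG0' + RT * ln(Q) / 1000
dG = -20.2 + 8.314 * 310 * ln(22.48) / 1000
dG = -12.1777 kJ/mol

-12.1777 kJ/mol


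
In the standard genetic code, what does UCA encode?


Standard genetic code lookup.
Codon UCA -> Ser

Ser


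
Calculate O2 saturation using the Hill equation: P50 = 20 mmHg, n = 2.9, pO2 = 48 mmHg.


Y = pO2^n / (P50^n + pO2^n)
Y = 48^2.9 / (20^2.9 + 48^2.9)
Y = 92.68%

92.68%


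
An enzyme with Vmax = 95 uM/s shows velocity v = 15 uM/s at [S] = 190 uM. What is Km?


Km = [S] * (Vmax - v) / v
Km = 190 * (95 - 15) / 15
Km = 1013.3333 uM

1013.3333 uM


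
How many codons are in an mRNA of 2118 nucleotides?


codons = nucleotides / 3
codons = 2118 / 3 = 706

706


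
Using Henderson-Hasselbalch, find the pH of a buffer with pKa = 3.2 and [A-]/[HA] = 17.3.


pH = pKa + log10([A-]/[HA])
pH = 3.2 + log10(17.3)
pH = 4.438

4.438


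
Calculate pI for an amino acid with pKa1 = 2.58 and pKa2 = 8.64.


pI = (pKa1 + pKa2) / 2
pI = (2.58 + 8.64) / 2
pI = 5.61

5.61


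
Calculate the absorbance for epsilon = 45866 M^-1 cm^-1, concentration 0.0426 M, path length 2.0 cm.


A = epsilon * c * l
A = 45866 * 0.0426 * 2.0
A = 3907.7832

3907.7832


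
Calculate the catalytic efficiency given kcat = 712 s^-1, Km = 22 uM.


Catalytic efficiency = kcat / Km
= 712 / 22
= 32.3636 uM^-1*s^-1

32.3636 uM^-1*s^-1


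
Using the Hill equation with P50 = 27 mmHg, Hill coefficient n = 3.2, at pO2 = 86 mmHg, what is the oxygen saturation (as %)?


Y = pO2^n / (P50^n + pO2^n)
Y = 86^3.2 / (27^3.2 + 86^3.2)
Y = 97.6%

97.6%


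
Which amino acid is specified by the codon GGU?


Standard genetic code lookup.
Codon GGU -> Gly

Gly


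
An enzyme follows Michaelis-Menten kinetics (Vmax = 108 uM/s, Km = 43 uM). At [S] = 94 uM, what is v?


v = Vmax * [S] / (Km + [S])
v = 108 * 94 / (43 + 94)
v = 74.1022 uM/s

74.1022 uM/s


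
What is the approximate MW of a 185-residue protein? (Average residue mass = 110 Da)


MW = n_residues * 110 Da
MW = 185 * 110
MW = 20350 Da

20350 Da


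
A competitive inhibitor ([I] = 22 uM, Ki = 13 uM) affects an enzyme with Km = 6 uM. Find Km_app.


Km_app = Km * (1 + [I]/Ki)
Km_app = 6 * (1 + 22/13)
Km_app = 16.1538 uM

16.1538 uM


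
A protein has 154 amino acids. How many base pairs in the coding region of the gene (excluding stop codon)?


Each amino acid = 1 codon = 3 bp
bp = 154 * 3 = 462 bp

462 bp


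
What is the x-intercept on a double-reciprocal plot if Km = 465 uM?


x-intercept = -1/Km
= -1/465
= -0.0022 1/uM

-0.0022 1/uM


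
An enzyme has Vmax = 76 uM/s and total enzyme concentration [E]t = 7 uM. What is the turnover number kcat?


kcat = Vmax / [E]t
kcat = 76 / 7
kcat = 10.8571 s^-1

10.8571 s^-1


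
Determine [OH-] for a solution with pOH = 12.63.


[OH-] = 10^(-pOH)
[OH-] = 10^(-12.63)
[OH-] = 2.344e-13 M

2.344e-13 M


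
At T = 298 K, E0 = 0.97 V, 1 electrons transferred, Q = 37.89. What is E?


E = E0 - (RT/nF) * ln(Q)
E = 0.97 - (8.314 * 298 / (1 * 96485)) * ln(37.89)
E = 0.8767 V

0.8767 V


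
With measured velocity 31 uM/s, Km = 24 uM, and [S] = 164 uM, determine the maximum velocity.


Vmax = v * (Km + [S]) / [S]
Vmax = 31 * (24 + 164) / 164
Vmax = 35.5366 uM/s

35.5366 uM/s


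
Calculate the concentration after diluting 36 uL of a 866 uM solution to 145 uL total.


C2 = C1 * V1 / V2
C2 = 866 * 36 / 145
C2 = 215.0069 uM

215.0069 uM


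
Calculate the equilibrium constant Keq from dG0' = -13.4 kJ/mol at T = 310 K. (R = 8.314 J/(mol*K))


Keq = exp(-dG0 * 1000 / (R * T))
Keq = exp(-(-13.4) * 1000 / (8.314 * 310))
Keq = 181.1198

181.1198


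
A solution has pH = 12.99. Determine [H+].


[H+] = 10^(-pH)
[H+] = 10^(-12.99)
[H+] = 1.023e-13 M

1.023e-13 M


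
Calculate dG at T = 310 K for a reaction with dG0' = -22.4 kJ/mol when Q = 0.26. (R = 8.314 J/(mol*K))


dG = dG0' + RT * ln(Q) / 1000
dG = -22.4 + 8.314 * 310 * ln(0.26) / 1000
dG = -25.8719 kJ/mol

-25.8719 kJ/mol


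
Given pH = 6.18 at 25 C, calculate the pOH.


pOH = 14 - pH
pOH = 14 - 6.18
pOH = 7.82

7.82


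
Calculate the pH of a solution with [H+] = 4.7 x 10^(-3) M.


pH = -log10([H+])
pH = -log10(4.7 x 10^(-3))
pH = 2.3279

2.3279


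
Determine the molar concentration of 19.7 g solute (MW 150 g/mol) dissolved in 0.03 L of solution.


C = (mass / MW) / volume
C = (19.7 / 150) / 0.03
C = 4.3778 M

4.3778 M


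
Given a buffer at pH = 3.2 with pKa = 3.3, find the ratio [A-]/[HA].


[A-]/[HA] = 10^(pH - pKa)
= 10^(3.2 - 3.3)
= 0.7943

0.7943


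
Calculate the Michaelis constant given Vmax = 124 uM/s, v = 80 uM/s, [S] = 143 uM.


Km = [S] * (Vmax - v) / v
Km = 143 * (124 - 80) / 80
Km = 78.65 uM

78.65 uM


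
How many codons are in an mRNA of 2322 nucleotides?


codons = nucleotides / 3
codons = 2322 / 3 = 774

774


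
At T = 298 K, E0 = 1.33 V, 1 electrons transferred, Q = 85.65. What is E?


E = E0 - (RT/nF) * ln(Q)
E = 1.33 - (8.314 * 298 / (1 * 96485)) * ln(85.65)
E = 1.2157 V

1.2157 V


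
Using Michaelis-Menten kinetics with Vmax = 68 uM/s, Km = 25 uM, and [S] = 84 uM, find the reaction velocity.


v = Vmax * [S] / (Km + [S])
v = 68 * 84 / (25 + 84)
v = 52.4037 uM/s

52.4037 uM/s


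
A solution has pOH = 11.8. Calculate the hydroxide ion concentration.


[OH-] = 10^(-pOH)
[OH-] = 10^(-11.8)
[OH-] = 1.585e-12 M

1.585e-12 M


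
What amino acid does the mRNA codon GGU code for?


Standard genetic code lookup.
Codon GGU -> Gly

Gly


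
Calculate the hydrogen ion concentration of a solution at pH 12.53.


[H+] = 10^(-pH)
[H+] = 10^(-12.53)
[H+] = 2.951e-13 M

2.951e-13 M


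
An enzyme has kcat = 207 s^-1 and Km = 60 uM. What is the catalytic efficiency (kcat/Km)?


Catalytic efficiency = kcat / Km
= 207 / 60
= 3.45 uM^-1*s^-1

3.45 uM^-1*s^-1


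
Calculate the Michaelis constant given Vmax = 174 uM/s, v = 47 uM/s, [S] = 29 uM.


Km = [S] * (Vmax - v) / v
Km = 29 * (174 - 47) / 47
Km = 78.3617 uM

78.3617 uM


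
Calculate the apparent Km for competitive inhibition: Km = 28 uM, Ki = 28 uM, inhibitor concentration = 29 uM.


Km_app = Km * (1 + [I]/Ki)
Km_app = 28 * (1 + 29/28)
Km_app = 57.0 uM

57.0 uM


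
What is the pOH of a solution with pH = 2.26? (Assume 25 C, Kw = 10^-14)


pOH = 14 - pH
pOH = 14 - 2.26
pOH = 11.74

11.74


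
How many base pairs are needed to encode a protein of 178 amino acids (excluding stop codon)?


Each amino acid = 1 codon = 3 bp
bp = 178 * 3 = 534 bp

534 bp


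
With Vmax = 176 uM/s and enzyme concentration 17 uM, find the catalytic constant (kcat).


kcat = Vmax / [E]t
kcat = 176 / 17
kcat = 10.3529 s^-1

10.3529 s^-1


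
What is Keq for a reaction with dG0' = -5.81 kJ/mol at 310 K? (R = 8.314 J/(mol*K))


Keq = exp(-dG0 * 1000 / (R * T))
Keq = exp(-(-5.81) * 1000 / (8.314 * 310))
Keq = 9.5283

9.5283


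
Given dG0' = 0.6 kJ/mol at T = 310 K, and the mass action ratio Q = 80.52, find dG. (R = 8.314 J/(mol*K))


dG = dG0' + RT * ln(Q) / 1000
dG = 0.6 + 8.314 * 310 * ln(80.52) / 1000
dG = 11.9107 kJ/mol

11.9107 kJ/mol


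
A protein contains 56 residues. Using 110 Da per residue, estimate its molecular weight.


MW = n_residues * 110 Da
MW = 56 * 110
MW = 6160 Da

6160 Da


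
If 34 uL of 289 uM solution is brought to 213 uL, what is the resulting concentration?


C2 = C1 * V1 / V2
C2 = 289 * 34 / 213
C2 = 46.1315 uM

46.1315 uM


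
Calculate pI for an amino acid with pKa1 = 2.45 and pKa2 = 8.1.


pI = (pKa1 + pKa2) / 2
pI = (2.45 + 8.1) / 2
pI = 5.275

5.275


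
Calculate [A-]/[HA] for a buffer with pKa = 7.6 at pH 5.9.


[A-]/[HA] = 10^(pH - pKa)
= 10^(5.9 - 7.6)
= 0.02

0.02


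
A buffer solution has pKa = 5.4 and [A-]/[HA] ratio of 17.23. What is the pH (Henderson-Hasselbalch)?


pH = pKa + log10([A-]/[HA])
pH = 5.4 + log10(17.23)
pH = 6.6363

6.6363


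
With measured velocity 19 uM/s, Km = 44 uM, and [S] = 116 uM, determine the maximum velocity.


Vmax = v * (Km + [S]) / [S]
Vmax = 19 * (44 + 116) / 116
Vmax = 26.2069 uM/s

26.2069 uM/s


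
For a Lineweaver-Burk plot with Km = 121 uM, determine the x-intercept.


x-intercept = -1/Km
= -1/121
= -0.0083 1/uM

-0.0083 1/uM


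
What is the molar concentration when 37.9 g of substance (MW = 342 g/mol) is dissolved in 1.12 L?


C = (mass / MW) / volume
C = (37.9 / 342) / 1.12
C = 0.0989 M

0.0989 M


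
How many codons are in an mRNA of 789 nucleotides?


codons = nucleotides / 3
codons = 789 / 3 = 263

263


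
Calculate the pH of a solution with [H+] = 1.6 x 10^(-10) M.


pH = -log10([H+])
pH = -log10(1.6 x 10^(-10))
pH = 9.7959

9.7959


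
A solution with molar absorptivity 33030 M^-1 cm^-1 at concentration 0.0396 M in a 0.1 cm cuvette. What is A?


A = epsilon * c * l
A = 33030 * 0.0396 * 0.1
A = 130.7988

130.7988


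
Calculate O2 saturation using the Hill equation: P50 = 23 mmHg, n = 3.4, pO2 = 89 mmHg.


Y = pO2^n / (P50^n + pO2^n)
Y = 89^3.4 / (23^3.4 + 89^3.4)
Y = 99.01%

99.01%


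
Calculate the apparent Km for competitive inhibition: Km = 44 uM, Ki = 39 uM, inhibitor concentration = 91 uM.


Km_app = Km * (1 + [I]/Ki)
Km_app = 44 * (1 + 91/39)
Km_app = 146.6667 uM

146.6667 uM


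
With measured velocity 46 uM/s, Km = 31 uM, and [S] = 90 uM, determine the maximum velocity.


Vmax = v * (Km + [S]) / [S]
Vmax = 46 * (31 + 90) / 90
Vmax = 61.8444 uM/s

61.8444 uM/s


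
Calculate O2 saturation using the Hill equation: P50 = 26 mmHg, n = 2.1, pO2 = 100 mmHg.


Y = pO2^n / (P50^n + pO2^n)
Y = 100^2.1 / (26^2.1 + 100^2.1)
Y = 94.42%

94.42%


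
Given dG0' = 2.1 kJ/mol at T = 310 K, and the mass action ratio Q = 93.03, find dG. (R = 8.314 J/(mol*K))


dG = dG0' + RT * ln(Q) / 1000
dG = 2.1 + 8.314 * 310 * ln(93.03) / 1000
dG = 13.7829 kJ/mol

13.7829 kJ/mol


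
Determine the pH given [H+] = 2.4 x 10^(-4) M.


pH = -log10([H+])
pH = -log10(2.4 x 10^(-4))
pH = 3.6198

3.6198


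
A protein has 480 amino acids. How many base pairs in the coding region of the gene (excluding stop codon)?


Each amino acid = 1 codon = 3 bp
bp = 480 * 3 = 1440 bp

1440 bp


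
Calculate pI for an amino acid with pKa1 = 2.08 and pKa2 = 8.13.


pI = (pKa1 + pKa2) / 2
pI = (2.08 + 8.13) / 2
pI = 5.105

5.105


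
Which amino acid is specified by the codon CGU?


Standard genetic code lookup.
Codon CGU -> Arg

Arg


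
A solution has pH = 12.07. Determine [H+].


[H+] = 10^(-pH)
[H+] = 10^(-12.07)
[H+] = 8.511e-13 M

8.511e-13 M


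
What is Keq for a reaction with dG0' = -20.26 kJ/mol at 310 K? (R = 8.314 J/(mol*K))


Keq = exp(-dG0 * 1000 / (R * T))
Keq = exp(-(-20.26) * 1000 / (8.314 * 310))
Keq = 2593.6404

2593.6404


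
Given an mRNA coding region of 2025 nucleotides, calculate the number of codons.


codons = nucleotides / 3
codons = 2025 / 3 = 675

675


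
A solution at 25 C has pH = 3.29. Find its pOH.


pOH = 14 - pH
pOH = 14 - 3.29
pOH = 10.71

10.71


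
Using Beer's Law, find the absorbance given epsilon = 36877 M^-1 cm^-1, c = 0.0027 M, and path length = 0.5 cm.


A = epsilon * c * l
A = 36877 * 0.0027 * 0.5
A = 49.784

49.784


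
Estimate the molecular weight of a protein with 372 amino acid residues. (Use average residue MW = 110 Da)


MW = n_residues * 110 Da
MW = 372 * 110
MW = 40920 Da

40920 Da


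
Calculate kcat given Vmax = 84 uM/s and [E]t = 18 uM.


kcat = Vmax / [E]t
kcat = 84 / 18
kcat = 4.6667 s^-1

4.6667 s^-1


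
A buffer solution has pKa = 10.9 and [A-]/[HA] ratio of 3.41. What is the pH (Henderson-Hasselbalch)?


pH = pKa + log10([A-]/[HA])
pH = 10.9 + log10(3.41)
pH = 11.4328

11.4328


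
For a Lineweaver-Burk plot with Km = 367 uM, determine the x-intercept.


x-intercept = -1/Km
= -1/367
= -0.0027 1/uM

-0.0027 1/uM


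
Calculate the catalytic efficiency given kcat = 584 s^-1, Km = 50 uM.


Catalytic efficiency = kcat / Km
= 584 / 50
= 11.68 uM^-1*s^-1

11.68 uM^-1*s^-1


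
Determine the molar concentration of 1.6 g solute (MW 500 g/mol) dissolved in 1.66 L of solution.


C = (mass / MW) / volume
C = (1.6 / 500) / 1.66
C = 0.0019 M

0.0019 M


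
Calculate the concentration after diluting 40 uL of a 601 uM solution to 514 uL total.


C2 = C1 * V1 / V2
C2 = 601 * 40 / 514
C2 = 46.7704 uM

46.7704 uM


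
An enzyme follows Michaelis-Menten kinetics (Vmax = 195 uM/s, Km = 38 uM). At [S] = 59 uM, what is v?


v = Vmax * [S] / (Km + [S])
v = 195 * 59 / (38 + 59)
v = 118.6082 uM/s

118.6082 uM/s


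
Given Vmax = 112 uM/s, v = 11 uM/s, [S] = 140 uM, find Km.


Km = [S] * (Vmax - v) / v
Km = 140 * (112 - 11) / 11
Km = 1285.4545 uM

1285.4545 uM


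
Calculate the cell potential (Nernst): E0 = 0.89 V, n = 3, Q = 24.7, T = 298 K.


E = E0 - (RT/nF) * ln(Q)
E = 0.89 - (8.314 * 298 / (3 * 96485)) * ln(24.7)
E = 0.8626 V

0.8626 V


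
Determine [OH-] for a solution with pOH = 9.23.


[OH-] = 10^(-pOH)
[OH-] = 10^(-9.23)
[OH-] = 5.888e-10 M

5.888e-10 M


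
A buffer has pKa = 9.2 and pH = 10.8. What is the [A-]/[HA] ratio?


[A-]/[HA] = 10^(pH - pKa)
= 10^(10.8 - 9.2)
= 39.8107

39.8107


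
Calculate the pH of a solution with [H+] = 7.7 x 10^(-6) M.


pH = -log10([H+])
pH = -log10(7.7 x 10^(-6))
pH = 5.1135

5.1135


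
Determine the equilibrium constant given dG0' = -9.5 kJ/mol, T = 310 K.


Keq = exp(-dG0 * 1000 / (R * T))
Keq = exp(-(-9.5) * 1000 / (8.314 * 310))
Keq = 39.8838

39.8838


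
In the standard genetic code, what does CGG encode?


Standard genetic code lookup.
Codon CGG -> Arg

Arg


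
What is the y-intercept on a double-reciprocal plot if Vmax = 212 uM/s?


y-intercept = 1/Vmax
= 1/212
= 0.0047 s/uM

0.0047 s/uM


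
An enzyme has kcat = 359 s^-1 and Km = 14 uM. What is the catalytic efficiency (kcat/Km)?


Catalytic efficiency = kcat / Km
= 359 / 14
= 25.6429 uM^-1*s^-1

25.6429 uM^-1*s^-1


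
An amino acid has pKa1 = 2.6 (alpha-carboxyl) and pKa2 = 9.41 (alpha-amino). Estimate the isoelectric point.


pI = (pKa1 + pKa2) / 2
pI = (2.6 + 9.41) / 2
pI = 6.005

6.005


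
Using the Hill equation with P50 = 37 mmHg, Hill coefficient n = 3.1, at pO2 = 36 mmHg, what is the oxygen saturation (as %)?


Y = pO2^n / (P50^n + pO2^n)
Y = 36^3.1 / (37^3.1 + 36^3.1)
Y = 47.88%

47.88%


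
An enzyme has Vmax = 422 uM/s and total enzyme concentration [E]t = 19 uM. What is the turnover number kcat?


kcat = Vmax / [E]t
kcat = 422 / 19
kcat = 22.2105 s^-1

22.2105 s^-1


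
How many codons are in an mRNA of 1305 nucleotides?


codons = nucleotides / 3
codons = 1305 / 3 = 435

435


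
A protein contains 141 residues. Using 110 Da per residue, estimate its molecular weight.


MW = n_residues * 110 Da
MW = 141 * 110
MW = 15510 Da

15510 Da


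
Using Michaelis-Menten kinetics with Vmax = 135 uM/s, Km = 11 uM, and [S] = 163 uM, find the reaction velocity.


v = Vmax * [S] / (Km + [S])
v = 135 * 163 / (11 + 163)
v = 126.4655 uM/s

126.4655 uM/s


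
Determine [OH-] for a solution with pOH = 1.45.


[OH-] = 10^(-pOH)
[OH-] = 10^(-1.45)
[OH-] = 0.0355 M

0.0355 M


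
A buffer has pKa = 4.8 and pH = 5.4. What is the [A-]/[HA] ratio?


[A-]/[HA] = 10^(pH - pKa)
= 10^(5.4 - 4.8)
= 3.9811

3.9811


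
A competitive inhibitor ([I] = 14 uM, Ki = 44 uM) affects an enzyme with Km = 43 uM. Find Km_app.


Km_app = Km * (1 + [I]/Ki)
Km_app = 43 * (1 + 14/44)
Km_app = 56.6818 uM

56.6818 uM


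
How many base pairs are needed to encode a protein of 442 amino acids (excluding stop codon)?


Each amino acid = 1 codon = 3 bp
bp = 442 * 3 = 1326 bp

1326 bp


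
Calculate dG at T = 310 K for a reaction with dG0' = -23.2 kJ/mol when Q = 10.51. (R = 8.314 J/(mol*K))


dG = dG0' + RT * ln(Q) / 1000
dG = -23.2 + 8.314 * 310 * ln(10.51) / 1000
dG = -17.1373 kJ/mol

-17.1373 kJ/mol


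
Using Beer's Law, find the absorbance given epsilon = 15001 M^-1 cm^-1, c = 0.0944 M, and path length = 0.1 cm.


A = epsilon * c * l
A = 15001 * 0.0944 * 0.1
A = 141.6094

141.6094


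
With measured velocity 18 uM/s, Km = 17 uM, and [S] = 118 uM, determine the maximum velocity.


Vmax = v * (Km + [S]) / [S]
Vmax = 18 * (17 + 118) / 118
Vmax = 20.5932 uM/s

20.5932 uM/s


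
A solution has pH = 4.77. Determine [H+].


[H+] = 10^(-pH)
[H+] = 10^(-4.77)
[H+] = 1.698e-05 M

1.698e-05 M


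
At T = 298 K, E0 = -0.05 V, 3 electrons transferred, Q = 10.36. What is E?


E = E0 - (RT/nF) * ln(Q)
E = -0.05 - (8.314 * 298 / (3 * 96485)) * ln(10.36)
E = -0.07 V

-0.07 V


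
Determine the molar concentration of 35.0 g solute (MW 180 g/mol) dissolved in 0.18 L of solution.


C = (mass / MW) / volume
C = (35.0 / 180) / 0.18
C = 1.0802 M

1.0802 M


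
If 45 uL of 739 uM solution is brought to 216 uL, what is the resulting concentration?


C2 = C1 * V1 / V2
C2 = 739 * 45 / 216
C2 = 153.9583 uM

153.9583 uM


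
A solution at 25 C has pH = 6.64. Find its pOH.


pOH = 14 - pH
pOH = 14 - 6.64
pOH = 7.36

7.36


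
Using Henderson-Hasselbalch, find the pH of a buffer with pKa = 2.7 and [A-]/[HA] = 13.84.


pH = pKa + log10([A-]/[HA])
pH = 2.7 + log10(13.84)
pH = 3.8411

3.8411


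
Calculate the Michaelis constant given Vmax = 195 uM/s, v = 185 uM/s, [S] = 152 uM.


Km = [S] * (Vmax - v) / v
Km = 152 * (195 - 185) / 185
Km = 8.2162 uM

8.2162 uM


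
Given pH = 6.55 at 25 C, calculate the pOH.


pOH = 14 - pH
pOH = 14 - 6.55
pOH = 7.45

7.45


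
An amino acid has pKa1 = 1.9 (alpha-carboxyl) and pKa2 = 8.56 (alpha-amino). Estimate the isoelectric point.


pI = (pKa1 + pKa2) / 2
pI = (1.9 + 8.56) / 2
pI = 5.23

5.23


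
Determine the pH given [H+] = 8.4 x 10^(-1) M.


pH = -log10([H+])
pH = -log10(8.4 x 10^(-1))
pH = 0.0757

0.0757


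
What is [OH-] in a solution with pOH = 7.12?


[OH-] = 10^(-pOH)
[OH-] = 10^(-7.12)
[OH-] = 7.586e-08 M

7.586e-08 M


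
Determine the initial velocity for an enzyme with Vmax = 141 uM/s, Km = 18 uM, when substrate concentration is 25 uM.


v = Vmax * [S] / (Km + [S])
v = 141 * 25 / (18 + 25)
v = 81.9767 uM/s

81.9767 uM/s


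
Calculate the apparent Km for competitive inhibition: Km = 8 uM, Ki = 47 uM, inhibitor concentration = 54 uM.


Km_app = Km * (1 + [I]/Ki)
Km_app = 8 * (1 + 54/47)
Km_app = 17.1915 uM

17.1915 uM


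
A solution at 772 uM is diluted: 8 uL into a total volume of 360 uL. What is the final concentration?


C2 = C1 * V1 / V2
C2 = 772 * 8 / 360
C2 = 17.1556 uM

17.1556 uM


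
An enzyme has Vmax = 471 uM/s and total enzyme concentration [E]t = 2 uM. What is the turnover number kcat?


kcat = Vmax / [E]t
kcat = 471 / 2
kcat = 235.5 s^-1

235.5 s^-1


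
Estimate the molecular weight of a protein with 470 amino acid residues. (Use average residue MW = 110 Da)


MW = n_residues * 110 Da
MW = 470 * 110
MW = 51700 Da

51700 Da


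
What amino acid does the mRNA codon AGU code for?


Standard genetic code lookup.
Codon AGU -> Ser

Ser


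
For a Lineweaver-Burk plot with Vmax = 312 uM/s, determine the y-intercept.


y-intercept = 1/Vmax
= 1/312
= 0.0032 s/uM

0.0032 s/uM


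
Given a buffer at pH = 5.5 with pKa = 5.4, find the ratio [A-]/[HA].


[A-]/[HA] = 10^(pH - pKa)
= 10^(5.5 - 5.4)
= 1.2589

1.2589


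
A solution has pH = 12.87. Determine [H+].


[H+] = 10^(-pH)
[H+] = 10^(-12.87)
[H+] = 1.349e-13 M

1.349e-13 M


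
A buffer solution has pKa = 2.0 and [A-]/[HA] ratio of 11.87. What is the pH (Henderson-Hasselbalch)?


pH = pKa + log10([A-]/[HA])
pH = 2.0 + log10(11.87)
pH = 3.0745

3.0745


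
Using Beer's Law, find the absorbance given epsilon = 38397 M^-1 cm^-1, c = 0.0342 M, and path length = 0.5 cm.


A = epsilon * c * l
A = 38397 * 0.0342 * 0.5
A = 656.5887

656.5887


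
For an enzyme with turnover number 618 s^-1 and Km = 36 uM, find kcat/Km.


Catalytic efficiency = kcat / Km
= 618 / 36
= 17.1667 uM^-1*s^-1

17.1667 uM^-1*s^-1


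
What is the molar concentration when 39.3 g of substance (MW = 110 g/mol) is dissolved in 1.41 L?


C = (mass / MW) / volume
C = (39.3 / 110) / 1.41
C = 0.2534 M

0.2534 M


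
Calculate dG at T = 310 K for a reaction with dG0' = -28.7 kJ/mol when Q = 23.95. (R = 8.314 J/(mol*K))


dG = dG0' + RT * ln(Q) / 1000
dG = -28.7 + 8.314 * 310 * ln(23.95) / 1000
dG = -20.5144 kJ/mol

-20.5144 kJ/mol


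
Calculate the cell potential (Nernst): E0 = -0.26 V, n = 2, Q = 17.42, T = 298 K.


E = E0 - (RT/nF) * ln(Q)
E = -0.26 - (8.314 * 298 / (2 * 96485)) * ln(17.42)
E = -0.2967 V

-0.2967 V


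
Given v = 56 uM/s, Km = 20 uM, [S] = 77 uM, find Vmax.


Vmax = v * (Km + [S]) / [S]
Vmax = 56 * (20 + 77) / 77
Vmax = 70.5455 uM/s

70.5455 uM/s


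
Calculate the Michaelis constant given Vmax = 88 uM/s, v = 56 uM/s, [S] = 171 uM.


Km = [S] * (Vmax - v) / v
Km = 171 * (88 - 56) / 56
Km = 97.7143 uM

97.7143 uM


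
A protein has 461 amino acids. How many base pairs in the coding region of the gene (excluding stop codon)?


Each amino acid = 1 codon = 3 bp
bp = 461 * 3 = 1383 bp

1383 bp


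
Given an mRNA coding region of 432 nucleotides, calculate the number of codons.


codons = nucleotides / 3
codons = 432 / 3 = 144

144


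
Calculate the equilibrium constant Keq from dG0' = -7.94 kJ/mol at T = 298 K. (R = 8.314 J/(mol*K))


Keq = exp(-dG0 * 1000 / (R * T))
Keq = exp(-(-7.94) * 1000 / (8.314 * 298))
Keq = 24.6493

24.6493


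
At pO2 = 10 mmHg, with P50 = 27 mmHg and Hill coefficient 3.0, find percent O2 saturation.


Y = pO2^n / (P50^n + pO2^n)
Y = 10^3.0 / (27^3.0 + 10^3.0)
Y = 4.83%

4.83%


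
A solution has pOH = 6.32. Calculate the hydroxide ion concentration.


[OH-] = 10^(-pOH)
[OH-] = 10^(-6.32)
[OH-] = 4.786e-07 M

4.786e-07 M


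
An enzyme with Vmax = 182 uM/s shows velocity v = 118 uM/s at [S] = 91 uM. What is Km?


Km = [S] * (Vmax - v) / v
Km = 91 * (182 - 118) / 118
Km = 49.3559 uM

49.3559 uM


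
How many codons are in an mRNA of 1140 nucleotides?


codons = nucleotides / 3
codons = 1140 / 3 = 380

380


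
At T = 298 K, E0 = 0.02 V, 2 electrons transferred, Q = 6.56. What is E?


E = E0 - (RT/nF) * ln(Q)
E = 0.02 - (8.314 * 298 / (2 * 96485)) * ln(6.56)
E = -0.0042 V

-0.0042 V


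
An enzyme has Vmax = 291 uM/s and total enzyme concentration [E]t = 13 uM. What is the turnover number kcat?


kcat = Vmax / [E]t
kcat = 291 / 13
kcat = 22.3846 s^-1

22.3846 s^-1


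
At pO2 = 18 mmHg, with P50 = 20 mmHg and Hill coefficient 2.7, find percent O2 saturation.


Y = pO2^n / (P50^n + pO2^n)
Y = 18^2.7 / (20^2.7 + 18^2.7)
Y = 42.94%

42.94%


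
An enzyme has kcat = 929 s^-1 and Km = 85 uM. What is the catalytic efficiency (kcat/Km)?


Catalytic efficiency = kcat / Km
= 929 / 85
= 10.9294 uM^-1*s^-1

10.9294 uM^-1*s^-1


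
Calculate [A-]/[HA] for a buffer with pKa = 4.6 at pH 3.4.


[A-]/[HA] = 10^(pH - pKa)
= 10^(3.4 - 4.6)
= 0.0631

0.0631


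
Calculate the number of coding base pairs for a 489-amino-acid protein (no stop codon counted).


Each amino acid = 1 codon = 3 bp
bp = 489 * 3 = 1467 bp

1467 bp


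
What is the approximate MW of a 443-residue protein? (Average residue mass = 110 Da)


MW = n_residues * 110 Da
MW = 443 * 110
MW = 48730 Da

48730 Da


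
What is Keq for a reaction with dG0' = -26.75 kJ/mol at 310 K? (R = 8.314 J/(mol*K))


Keq = exp(-dG0 * 1000 / (R * T))
Keq = exp(-(-26.75) * 1000 / (8.314 * 310))
Keq = 32174.1238

32174.1238


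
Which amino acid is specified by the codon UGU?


Standard genetic code lookup.
Codon UGU -> Cys

Cys


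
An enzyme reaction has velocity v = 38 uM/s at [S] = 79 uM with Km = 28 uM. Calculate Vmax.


Vmax = v * (Km + [S]) / [S]
Vmax = 38 * (28 + 79) / 79
Vmax = 51.4684 uM/s

51.4684 uM/s


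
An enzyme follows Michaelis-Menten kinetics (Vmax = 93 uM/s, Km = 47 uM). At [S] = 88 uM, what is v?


v = Vmax * [S] / (Km + [S])
v = 93 * 88 / (47 + 88)
v = 60.6222 uM/s

60.6222 uM/s


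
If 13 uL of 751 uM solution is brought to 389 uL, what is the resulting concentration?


C2 = C1 * V1 / V2
C2 = 751 * 13 / 389
C2 = 25.0977 uM

25.0977 uM


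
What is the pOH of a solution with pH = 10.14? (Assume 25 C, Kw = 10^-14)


pOH = 14 - pH
pOH = 14 - 10.14
pOH = 3.86

3.86


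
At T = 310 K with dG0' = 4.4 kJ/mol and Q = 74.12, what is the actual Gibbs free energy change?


dG = dG0' + RT * ln(Q) / 1000
dG = 4.4 + 8.314 * 310 * ln(74.12) / 1000
dG = 15.4972 kJ/mol

15.4972 kJ/mol


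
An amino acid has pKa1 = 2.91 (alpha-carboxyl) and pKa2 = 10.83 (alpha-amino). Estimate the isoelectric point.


pI = (pKa1 + pKa2) / 2
pI = (2.91 + 10.83) / 2
pI = 6.87

6.87


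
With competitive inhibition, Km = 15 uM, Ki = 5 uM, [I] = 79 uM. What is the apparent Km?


Km_app = Km * (1 + [I]/Ki)
Km_app = 15 * (1 + 79/5)
Km_app = 252.0 uM

252.0 uM


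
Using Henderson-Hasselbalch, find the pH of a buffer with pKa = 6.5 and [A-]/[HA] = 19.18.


pH = pKa + log10([A-]/[HA])
pH = 6.5 + log10(19.18)
pH = 7.7828

7.7828


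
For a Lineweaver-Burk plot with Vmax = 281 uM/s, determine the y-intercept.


y-intercept = 1/Vmax
= 1/281
= 0.0036 s/uM

0.0036 s/uM


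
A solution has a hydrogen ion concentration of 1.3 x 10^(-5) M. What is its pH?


pH = -log10([H+])
pH = -log10(1.3 x 10^(-5))
pH = 4.8861

4.8861


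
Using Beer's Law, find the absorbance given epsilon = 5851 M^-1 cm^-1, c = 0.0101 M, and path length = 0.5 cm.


A = epsilon * c * l
A = 5851 * 0.0101 * 0.5
A = 29.5475

29.5475


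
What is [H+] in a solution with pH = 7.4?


[H+] = 10^(-pH)
[H+] = 10^(-7.4)
[H+] = 3.981e-08 M

3.981e-08 M


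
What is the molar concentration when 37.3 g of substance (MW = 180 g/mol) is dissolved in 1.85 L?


C = (mass / MW) / volume
C = (37.3 / 180) / 1.85
C = 0.112 M

0.112 M


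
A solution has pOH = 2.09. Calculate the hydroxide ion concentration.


[OH-] = 10^(-pOH)
[OH-] = 10^(-2.09)
[OH-] = 0.0081 M

0.0081 M


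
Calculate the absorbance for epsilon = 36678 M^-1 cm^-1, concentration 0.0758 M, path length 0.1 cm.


A = epsilon * c * l
A = 36678 * 0.0758 * 0.1
A = 278.0192

278.0192


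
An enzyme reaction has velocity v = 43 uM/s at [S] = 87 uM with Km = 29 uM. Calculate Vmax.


Vmax = v * (Km + [S]) / [S]
Vmax = 43 * (29 + 87) / 87
Vmax = 57.3333 uM/s

57.3333 uM/s


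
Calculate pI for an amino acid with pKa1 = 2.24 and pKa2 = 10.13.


pI = (pKa1 + pKa2) / 2
pI = (2.24 + 10.13) / 2
pI = 6.185

6.185


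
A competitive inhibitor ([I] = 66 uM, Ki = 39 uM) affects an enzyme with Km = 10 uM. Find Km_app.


Km_app = Km * (1 + [I]/Ki)
Km_app = 10 * (1 + 66/39)
Km_app = 26.9231 uM

26.9231 uM


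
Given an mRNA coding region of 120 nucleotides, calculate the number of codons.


codons = nucleotides / 3
codons = 120 / 3 = 40

40
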